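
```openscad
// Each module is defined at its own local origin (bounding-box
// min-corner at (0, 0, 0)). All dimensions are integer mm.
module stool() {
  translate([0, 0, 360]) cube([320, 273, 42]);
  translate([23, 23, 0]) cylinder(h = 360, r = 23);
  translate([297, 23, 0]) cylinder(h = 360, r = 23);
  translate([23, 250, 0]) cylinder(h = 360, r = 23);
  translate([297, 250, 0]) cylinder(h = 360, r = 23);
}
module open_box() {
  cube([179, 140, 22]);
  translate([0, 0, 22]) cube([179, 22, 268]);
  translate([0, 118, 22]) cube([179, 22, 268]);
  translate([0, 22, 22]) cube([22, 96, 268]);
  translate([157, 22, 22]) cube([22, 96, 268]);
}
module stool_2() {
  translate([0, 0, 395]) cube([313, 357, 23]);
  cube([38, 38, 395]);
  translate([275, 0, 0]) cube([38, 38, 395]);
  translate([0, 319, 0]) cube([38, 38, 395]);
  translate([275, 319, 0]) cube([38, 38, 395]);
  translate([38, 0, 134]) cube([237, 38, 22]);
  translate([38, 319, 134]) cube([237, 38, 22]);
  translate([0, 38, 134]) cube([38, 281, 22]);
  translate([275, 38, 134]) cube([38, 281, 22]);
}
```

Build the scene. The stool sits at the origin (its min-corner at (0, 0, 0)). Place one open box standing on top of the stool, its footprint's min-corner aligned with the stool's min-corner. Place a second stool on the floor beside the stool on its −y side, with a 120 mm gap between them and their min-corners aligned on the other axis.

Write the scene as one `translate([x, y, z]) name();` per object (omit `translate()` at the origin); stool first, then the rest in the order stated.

stool();
translate([0, 0, 402]) open_box();
translate([0, -477, 0]) stool_2();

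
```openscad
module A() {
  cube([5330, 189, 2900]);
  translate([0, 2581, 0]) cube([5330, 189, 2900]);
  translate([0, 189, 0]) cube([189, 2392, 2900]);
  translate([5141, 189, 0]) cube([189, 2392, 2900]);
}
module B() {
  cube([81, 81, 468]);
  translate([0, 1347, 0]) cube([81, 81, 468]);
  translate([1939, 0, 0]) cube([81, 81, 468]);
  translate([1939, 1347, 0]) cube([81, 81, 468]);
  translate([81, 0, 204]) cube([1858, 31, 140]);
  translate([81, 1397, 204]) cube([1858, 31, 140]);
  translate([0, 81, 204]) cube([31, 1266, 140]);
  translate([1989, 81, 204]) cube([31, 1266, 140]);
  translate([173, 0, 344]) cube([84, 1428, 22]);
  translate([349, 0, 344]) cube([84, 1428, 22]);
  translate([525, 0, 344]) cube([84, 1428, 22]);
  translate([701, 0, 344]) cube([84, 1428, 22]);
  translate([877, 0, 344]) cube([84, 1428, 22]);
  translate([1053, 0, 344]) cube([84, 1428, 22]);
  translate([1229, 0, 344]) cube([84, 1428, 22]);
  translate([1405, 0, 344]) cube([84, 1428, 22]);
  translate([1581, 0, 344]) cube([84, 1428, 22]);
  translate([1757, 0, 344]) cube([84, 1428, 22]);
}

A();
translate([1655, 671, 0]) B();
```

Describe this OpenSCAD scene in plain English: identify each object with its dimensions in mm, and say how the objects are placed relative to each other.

A is a box-shaped house frame (walls only): outside footprint 5330×2770 mm, wall height 2900 mm, wall thickness 189 mm. The two y-facing walls run the full x-width; the two x-facing walls fit between the inner faces of the y-facing walls.

B is a bed frame 2020 mm long (x) by 1428 mm wide (y). Four 81×81 mm corner posts, 468 mm tall, at the corners of the footprint. Four rails of 31 mm thickness and 140 mm height run between adjacent posts with their undersides at z = 204 mm, their outer faces flush with the outside of the frame (the two x-running rails run between the posts' inner faces; the two y-running rails run between the posts' inner faces). 10 slats, each 84 mm wide (x) and 22 mm thick, lie across the top of the two x-running rails, running the full 1428 mm width of the frame in y; the slats are evenly spaced along x between the inner faces of the end posts with equal gaps (rounded down to the nearest mm) at the −x end and between each pair — any rounding remainder accumulates at the +x end.

The bed frame sits inside the house frame, centred.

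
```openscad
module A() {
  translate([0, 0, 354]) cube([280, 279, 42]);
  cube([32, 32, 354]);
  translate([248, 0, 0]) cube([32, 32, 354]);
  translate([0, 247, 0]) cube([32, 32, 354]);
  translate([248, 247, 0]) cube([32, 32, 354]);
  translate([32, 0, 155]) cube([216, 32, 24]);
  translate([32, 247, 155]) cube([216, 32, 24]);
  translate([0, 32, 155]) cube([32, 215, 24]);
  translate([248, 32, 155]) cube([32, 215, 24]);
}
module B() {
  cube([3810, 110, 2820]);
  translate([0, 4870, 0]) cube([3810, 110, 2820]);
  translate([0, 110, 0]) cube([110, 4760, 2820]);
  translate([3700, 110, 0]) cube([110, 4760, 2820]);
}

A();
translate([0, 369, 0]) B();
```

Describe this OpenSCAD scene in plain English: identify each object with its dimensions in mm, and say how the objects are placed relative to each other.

A is a four-legged stool. The seat is a 280×279×42 mm slab whose top surface is at z = 396 mm; four square legs, each 32×32 mm in cross-section, run from the floor (z = 0) to the underside of the seat, each flush with a corner of the seat. Four stretchers, 32 mm wide and 24 mm tall, connect adjacent legs with their undersides at z = 155 mm, each running between the inner faces of the legs it joins and aligned with the legs' outer faces on the other axis.

B is a box-shaped house frame (walls only): outside footprint 3810×4980 mm, wall height 2820 mm, wall thickness 110 mm. The two y-facing walls run the full x-width; the two x-facing walls fit between the inner faces of the y-facing walls.

The house frame is on the floor beside the stool on its +y side.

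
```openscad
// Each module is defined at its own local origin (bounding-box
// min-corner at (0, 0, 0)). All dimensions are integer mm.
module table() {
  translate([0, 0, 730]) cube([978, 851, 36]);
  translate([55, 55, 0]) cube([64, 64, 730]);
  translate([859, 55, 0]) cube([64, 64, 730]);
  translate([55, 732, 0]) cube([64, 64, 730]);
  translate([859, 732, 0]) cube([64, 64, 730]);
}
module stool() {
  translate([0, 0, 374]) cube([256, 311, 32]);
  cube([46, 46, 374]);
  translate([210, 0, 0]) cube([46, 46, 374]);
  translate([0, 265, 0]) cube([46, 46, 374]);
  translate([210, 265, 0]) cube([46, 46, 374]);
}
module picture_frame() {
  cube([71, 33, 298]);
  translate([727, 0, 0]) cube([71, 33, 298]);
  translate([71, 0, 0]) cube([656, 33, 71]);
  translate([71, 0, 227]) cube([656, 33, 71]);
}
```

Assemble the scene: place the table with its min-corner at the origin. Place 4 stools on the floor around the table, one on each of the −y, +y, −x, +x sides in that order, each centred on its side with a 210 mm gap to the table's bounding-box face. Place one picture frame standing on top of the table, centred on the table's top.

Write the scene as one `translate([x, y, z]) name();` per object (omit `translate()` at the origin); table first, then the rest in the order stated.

table();
translate([361, -521, 0]) stool();
translate([361, 1061, 0]) stool();
translate([-466, 270, 0]) stool();
translate([1188, 270, 0]) stool();
translate([90, 409, 766]) picture_frame();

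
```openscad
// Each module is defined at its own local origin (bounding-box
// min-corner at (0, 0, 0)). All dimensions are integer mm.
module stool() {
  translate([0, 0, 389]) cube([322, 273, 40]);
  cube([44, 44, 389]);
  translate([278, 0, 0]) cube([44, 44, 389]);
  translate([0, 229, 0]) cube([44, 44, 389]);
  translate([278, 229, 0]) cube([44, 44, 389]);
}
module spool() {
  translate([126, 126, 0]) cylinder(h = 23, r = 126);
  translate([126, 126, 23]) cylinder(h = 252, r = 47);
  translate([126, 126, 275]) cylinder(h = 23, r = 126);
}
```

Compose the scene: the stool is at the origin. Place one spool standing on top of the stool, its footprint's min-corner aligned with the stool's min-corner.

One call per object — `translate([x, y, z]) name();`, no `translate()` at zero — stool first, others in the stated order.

stool();
translate([0, 0, 429]) spool();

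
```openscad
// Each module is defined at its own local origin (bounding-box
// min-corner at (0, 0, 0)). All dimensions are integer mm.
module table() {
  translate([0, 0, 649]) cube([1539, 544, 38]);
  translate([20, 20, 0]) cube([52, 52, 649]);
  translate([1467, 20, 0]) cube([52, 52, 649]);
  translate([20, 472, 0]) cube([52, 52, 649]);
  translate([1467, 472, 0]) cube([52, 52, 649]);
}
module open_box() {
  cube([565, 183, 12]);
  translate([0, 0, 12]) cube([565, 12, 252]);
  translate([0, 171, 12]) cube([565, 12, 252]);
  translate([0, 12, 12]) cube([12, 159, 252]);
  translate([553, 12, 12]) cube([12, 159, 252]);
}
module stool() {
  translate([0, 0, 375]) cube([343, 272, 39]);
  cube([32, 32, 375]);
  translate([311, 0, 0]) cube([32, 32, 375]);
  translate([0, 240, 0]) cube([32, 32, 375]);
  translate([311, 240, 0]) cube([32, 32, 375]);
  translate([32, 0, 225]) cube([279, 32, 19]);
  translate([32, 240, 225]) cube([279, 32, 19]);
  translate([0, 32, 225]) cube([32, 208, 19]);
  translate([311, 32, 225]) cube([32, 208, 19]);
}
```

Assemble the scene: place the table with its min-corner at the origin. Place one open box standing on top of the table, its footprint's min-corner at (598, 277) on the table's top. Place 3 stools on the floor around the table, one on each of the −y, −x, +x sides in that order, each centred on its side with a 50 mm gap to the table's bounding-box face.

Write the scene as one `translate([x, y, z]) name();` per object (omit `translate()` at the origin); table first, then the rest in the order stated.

table();
translate([598, 277, 687]) open_box();
translate([598, -322, 0]) stool();
translate([-393, 136, 0]) stool();
translate([1589, 136, 0]) stool();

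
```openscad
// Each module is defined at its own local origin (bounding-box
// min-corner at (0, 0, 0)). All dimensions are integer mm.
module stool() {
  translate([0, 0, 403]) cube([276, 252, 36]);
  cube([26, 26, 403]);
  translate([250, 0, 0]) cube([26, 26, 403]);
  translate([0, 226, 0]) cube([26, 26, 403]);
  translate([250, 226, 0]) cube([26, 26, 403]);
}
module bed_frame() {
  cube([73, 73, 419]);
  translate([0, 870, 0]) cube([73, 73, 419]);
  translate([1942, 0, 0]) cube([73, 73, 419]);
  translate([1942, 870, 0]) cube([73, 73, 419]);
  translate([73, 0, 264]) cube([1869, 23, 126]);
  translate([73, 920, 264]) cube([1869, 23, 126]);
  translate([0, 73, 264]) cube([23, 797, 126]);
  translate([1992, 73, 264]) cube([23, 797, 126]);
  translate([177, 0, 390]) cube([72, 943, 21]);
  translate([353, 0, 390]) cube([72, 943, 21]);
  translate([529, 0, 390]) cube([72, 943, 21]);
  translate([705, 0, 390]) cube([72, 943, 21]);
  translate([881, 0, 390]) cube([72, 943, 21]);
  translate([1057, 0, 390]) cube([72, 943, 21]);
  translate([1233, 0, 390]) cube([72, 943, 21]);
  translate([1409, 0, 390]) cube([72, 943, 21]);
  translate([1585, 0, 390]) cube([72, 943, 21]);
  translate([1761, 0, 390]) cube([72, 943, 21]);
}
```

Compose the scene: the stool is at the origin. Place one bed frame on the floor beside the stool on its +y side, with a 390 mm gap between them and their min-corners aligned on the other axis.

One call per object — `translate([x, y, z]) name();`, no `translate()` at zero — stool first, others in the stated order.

stool();
translate([0, 642, 0]) bed_frame();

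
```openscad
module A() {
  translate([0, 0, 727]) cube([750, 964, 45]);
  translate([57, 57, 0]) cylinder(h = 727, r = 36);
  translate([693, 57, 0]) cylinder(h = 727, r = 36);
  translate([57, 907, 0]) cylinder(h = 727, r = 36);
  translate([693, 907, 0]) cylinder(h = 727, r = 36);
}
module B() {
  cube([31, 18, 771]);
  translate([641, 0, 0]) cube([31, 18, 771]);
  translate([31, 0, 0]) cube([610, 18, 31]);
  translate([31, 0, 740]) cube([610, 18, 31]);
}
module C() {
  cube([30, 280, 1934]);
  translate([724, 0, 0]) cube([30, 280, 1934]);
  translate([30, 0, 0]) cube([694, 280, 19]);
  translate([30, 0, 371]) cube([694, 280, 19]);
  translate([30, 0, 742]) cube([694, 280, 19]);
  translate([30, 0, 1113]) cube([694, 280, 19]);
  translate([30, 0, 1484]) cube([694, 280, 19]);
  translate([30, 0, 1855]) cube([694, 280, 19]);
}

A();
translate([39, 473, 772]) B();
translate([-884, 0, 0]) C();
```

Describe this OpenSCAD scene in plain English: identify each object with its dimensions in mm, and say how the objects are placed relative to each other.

A is a table with a 750×964 mm rectangular top, 45 mm thick, top surface at z = 772 mm, supported by four round legs of 72 mm diameter, each leg's bounding box inset 21 mm from the nearest pair of top edges, running from the floor.

B is a picture frame with a 610×709 mm rectangular opening (x by z) and a uniform 31 mm border on every side. Frame depth is 18 mm along y. It is built from two vertical stiles running the full outside height and two horizontal rails spanning the gap between the stiles.

C is a bookshelf 754 mm wide overall, 280 mm deep and 1934 mm tall. The two sides are 30 mm thick vertical panels. 6 horizontal shelves of 19 mm thickness span between the inner faces of the sides; the lowest shelf sits on the floor and shelves are stacked with a clear vertical gap of 352 mm between each pair.

The picture frame is on top of the table, centred. The bookshelf is on the floor beside the table on its −x side.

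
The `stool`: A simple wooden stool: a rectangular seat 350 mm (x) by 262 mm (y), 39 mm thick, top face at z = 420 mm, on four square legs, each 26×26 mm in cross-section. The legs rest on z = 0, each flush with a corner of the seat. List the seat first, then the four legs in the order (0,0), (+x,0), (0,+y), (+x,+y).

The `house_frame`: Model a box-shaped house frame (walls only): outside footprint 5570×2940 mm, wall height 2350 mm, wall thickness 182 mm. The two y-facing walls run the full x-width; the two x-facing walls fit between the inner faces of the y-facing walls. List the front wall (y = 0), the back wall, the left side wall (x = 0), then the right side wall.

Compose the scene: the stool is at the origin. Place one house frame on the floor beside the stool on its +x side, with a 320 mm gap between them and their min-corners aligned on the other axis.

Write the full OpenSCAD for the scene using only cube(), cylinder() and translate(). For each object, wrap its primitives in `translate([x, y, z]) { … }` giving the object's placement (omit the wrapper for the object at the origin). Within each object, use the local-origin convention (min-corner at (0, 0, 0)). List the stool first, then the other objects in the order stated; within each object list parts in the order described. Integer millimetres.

translate([0, 0, 381]) cube([350, 262, 39]);
cube([26, 26, 381]);
translate([324, 0, 0]) cube([26, 26, 381]);
translate([0, 236, 0]) cube([26, 26, 381]);
translate([324, 236, 0]) cube([26, 26, 381]);
translate([670, 0, 0]) {
  cube([5570, 182, 2350]);
  translate([0, 2758, 0]) cube([5570, 182, 2350]);
  translate([0, 182, 0]) cube([182, 2576, 2350]);
  translate([5388, 182, 0]) cube([182, 2576, 2350]);
}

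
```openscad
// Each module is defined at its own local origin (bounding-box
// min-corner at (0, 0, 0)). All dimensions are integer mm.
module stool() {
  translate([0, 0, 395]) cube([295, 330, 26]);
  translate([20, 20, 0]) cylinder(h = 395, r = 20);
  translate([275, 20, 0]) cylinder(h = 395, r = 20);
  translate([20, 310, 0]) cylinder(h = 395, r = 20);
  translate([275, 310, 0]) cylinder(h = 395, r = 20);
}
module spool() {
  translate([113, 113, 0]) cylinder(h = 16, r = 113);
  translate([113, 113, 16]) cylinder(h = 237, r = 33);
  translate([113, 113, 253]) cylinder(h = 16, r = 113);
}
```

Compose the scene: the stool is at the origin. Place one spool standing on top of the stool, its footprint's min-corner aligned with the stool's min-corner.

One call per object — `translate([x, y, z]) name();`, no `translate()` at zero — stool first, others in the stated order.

stool();
translate([0, 0, 421]) spool();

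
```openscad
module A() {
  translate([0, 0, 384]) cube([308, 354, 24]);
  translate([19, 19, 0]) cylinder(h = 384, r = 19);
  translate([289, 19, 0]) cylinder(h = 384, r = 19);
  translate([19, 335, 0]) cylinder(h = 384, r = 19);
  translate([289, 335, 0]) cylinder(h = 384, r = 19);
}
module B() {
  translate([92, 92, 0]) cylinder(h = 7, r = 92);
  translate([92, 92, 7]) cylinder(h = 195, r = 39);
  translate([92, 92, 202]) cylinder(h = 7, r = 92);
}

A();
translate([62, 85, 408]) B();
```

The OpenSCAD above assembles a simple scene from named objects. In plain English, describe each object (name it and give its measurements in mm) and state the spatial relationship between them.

A is a four-legged stool. The seat is 308×354 mm, 24 mm thick, top at z = 408 mm. It stands on four round legs, each 38 mm in diameter, from z = 0 to the seat underside, each leg's axis is inset half a diameter from the nearest pair of seat edges (so the leg's bounding box is flush with the corner).

B is a spool: two coaxial disc flanges of radius 92 mm and thickness 7 mm, joined by a core cylinder of radius 39 mm and height 195 mm. The lower flange rests on z = 0 and the three cylinders share a vertical axis.

The spool is on top of the stool, centred.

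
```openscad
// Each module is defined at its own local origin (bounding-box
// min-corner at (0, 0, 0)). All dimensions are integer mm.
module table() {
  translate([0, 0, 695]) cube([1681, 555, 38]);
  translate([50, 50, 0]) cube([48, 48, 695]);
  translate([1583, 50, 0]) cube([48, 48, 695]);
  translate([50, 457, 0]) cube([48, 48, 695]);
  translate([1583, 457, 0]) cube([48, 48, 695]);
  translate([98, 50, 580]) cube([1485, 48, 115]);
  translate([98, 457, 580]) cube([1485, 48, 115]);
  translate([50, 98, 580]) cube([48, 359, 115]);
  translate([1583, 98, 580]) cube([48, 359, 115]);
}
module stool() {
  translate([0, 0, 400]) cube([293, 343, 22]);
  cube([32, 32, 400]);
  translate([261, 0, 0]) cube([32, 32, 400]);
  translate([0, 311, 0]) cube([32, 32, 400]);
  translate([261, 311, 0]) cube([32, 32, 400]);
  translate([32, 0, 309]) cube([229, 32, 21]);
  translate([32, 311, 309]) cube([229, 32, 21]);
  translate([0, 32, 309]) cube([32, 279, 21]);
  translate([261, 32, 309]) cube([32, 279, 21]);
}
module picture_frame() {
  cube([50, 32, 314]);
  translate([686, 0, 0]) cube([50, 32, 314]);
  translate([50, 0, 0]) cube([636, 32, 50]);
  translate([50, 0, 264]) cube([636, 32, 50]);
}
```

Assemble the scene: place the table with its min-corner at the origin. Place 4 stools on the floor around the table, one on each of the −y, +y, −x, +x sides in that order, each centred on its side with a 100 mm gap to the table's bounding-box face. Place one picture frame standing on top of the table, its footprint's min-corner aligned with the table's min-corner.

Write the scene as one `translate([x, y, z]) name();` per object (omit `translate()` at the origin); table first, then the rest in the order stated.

table();
translate([694, -443, 0]) stool();
translate([694, 655, 0]) stool();
translate([-393, 106, 0]) stool();
translate([1781, 106, 0]) stool();
translate([0, 0, 733]) picture_frame();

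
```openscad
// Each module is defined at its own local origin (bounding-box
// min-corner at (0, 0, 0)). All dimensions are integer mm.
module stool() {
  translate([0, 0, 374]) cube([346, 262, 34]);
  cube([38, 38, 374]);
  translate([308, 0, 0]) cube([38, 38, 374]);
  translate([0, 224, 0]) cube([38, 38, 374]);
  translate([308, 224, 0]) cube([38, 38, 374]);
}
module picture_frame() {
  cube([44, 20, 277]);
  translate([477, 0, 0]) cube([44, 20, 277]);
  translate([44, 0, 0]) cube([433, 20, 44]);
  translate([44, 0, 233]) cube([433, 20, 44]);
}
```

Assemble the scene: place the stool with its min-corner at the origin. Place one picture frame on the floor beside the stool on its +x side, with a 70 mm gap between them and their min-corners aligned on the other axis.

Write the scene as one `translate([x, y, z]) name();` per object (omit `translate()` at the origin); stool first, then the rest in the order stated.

stool();
translate([416, 0, 0]) picture_frame();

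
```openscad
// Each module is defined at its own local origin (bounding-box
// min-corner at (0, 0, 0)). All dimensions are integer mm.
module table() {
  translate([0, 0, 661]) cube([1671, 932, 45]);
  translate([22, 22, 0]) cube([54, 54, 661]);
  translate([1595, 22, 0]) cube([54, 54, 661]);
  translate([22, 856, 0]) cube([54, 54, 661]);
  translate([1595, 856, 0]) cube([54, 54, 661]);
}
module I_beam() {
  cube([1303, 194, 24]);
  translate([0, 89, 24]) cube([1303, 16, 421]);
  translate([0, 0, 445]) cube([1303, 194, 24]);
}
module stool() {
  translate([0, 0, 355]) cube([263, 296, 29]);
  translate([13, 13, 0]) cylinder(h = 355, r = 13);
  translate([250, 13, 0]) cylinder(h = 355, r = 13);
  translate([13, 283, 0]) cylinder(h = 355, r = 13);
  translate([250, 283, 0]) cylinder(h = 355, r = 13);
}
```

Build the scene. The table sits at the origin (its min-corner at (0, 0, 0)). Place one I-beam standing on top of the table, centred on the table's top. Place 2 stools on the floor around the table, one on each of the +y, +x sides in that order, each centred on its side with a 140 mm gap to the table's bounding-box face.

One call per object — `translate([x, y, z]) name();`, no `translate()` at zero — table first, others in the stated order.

table();
translate([184, 369, 706]) I_beam();
translate([704, 1072, 0]) stool();
translate([1811, 318, 0]) stool();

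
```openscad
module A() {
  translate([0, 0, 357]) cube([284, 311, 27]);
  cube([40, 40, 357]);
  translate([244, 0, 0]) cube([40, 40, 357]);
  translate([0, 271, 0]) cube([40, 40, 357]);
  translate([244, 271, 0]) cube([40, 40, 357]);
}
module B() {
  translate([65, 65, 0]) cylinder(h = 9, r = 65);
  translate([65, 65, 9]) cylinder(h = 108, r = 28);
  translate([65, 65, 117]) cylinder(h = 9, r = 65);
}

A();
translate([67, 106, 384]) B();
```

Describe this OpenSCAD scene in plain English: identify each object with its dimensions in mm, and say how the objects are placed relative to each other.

A is a four-legged stool. The seat is a 284×311×27 mm slab whose top surface is at z = 384 mm; four square legs, each 40×40 mm in cross-section, run from the floor (z = 0) to the underside of the seat, each flush with a corner of the seat.

B is a spool: two coaxial disc flanges of radius 65 mm and thickness 9 mm, joined by a core cylinder of radius 28 mm and height 108 mm. The lower flange rests on z = 0 and the three cylinders share a vertical axis.

The spool is on top of the stool.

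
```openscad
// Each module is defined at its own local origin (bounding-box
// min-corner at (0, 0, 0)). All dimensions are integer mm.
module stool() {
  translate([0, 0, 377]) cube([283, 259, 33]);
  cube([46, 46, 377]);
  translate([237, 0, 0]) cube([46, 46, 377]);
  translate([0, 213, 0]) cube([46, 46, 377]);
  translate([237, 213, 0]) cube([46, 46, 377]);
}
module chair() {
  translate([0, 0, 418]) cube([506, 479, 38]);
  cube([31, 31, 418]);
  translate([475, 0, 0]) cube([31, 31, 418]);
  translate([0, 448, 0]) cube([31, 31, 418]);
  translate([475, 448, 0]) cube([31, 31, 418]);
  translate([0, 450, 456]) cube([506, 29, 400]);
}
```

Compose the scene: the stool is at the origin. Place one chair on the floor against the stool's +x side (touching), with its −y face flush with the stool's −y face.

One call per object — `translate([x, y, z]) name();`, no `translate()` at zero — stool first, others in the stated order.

stool();
translate([283, 0, 0]) chair();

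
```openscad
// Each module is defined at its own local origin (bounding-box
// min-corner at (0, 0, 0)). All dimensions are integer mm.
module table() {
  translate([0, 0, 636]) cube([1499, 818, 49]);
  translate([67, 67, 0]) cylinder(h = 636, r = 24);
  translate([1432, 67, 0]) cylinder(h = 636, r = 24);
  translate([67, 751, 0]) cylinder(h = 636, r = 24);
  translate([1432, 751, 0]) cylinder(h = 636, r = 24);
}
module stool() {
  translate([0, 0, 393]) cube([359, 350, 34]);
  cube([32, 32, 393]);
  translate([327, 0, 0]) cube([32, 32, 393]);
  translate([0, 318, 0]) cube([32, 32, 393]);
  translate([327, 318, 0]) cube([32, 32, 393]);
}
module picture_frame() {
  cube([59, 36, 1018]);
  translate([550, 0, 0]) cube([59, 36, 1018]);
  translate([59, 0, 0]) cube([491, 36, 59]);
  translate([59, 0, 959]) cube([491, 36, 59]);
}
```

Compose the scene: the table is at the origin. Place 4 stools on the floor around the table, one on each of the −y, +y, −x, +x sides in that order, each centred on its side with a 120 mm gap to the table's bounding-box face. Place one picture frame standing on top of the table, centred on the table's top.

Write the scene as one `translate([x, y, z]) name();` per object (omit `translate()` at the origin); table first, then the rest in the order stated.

table();
translate([570, -470, 0]) stool();
translate([570, 938, 0]) stool();
translate([-479, 234, 0]) stool();
translate([1619, 234, 0]) stool();
translate([445, 391, 685]) picture_frame();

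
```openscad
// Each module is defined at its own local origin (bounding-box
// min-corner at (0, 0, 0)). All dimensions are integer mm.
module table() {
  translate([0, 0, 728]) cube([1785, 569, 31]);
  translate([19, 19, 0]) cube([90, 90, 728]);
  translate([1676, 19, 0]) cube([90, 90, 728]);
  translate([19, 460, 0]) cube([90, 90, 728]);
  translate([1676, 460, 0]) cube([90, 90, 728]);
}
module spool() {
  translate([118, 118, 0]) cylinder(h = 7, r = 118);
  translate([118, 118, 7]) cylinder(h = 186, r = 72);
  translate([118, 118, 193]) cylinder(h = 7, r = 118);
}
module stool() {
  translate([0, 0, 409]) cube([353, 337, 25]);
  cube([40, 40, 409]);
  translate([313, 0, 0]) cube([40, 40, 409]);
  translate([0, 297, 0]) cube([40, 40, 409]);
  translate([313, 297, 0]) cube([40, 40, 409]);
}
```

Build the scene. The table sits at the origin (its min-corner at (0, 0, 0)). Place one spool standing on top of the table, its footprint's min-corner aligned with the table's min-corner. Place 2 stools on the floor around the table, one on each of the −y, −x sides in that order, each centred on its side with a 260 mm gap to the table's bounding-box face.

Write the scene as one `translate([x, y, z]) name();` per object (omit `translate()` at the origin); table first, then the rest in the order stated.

table();
translate([0, 0, 759]) spool();
translate([716, -597, 0]) stool();
translate([-613, 116, 0]) stool();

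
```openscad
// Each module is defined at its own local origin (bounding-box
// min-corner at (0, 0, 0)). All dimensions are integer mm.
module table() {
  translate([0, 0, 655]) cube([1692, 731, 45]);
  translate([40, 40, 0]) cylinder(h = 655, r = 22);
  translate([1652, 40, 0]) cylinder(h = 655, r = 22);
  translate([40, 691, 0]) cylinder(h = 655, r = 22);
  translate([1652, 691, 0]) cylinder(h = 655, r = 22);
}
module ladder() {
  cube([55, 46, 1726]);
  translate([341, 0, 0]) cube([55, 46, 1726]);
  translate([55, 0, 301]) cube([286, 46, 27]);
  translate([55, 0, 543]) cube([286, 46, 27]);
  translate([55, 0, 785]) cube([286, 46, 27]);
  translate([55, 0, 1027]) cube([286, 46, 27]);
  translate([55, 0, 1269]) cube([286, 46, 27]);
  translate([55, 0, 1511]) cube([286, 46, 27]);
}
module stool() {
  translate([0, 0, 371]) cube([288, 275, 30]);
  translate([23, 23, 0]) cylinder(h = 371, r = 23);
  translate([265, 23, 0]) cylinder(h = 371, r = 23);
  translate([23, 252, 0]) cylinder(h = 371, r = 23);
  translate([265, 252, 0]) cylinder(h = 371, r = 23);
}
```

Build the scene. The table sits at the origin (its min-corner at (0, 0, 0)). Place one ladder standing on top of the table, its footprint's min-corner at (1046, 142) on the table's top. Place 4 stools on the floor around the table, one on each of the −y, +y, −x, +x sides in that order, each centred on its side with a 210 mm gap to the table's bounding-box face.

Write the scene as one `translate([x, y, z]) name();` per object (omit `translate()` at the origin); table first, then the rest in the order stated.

table();
translate([1046, 142, 700]) ladder();
translate([702, -485, 0]) stool();
translate([702, 941, 0]) stool();
translate([-498, 228, 0]) stool();
translate([1902, 228, 0]) stool();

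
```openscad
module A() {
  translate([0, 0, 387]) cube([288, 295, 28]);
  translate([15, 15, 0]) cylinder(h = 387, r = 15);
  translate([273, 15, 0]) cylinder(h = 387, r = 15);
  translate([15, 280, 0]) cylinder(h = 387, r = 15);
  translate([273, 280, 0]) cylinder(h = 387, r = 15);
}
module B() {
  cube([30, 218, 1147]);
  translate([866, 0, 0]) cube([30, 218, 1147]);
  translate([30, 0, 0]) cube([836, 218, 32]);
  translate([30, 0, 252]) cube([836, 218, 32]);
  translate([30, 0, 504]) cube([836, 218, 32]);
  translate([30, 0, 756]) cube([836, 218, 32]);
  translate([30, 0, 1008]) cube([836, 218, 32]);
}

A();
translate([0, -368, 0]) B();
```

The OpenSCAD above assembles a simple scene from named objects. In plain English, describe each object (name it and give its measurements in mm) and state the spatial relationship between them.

A is a four-legged stool. The seat is 288×295 mm, 28 mm thick, top at z = 415 mm. It stands on four round legs, each 30 mm in diameter, from z = 0 to the seat underside, each leg's axis is inset half a diameter from the nearest pair of seat edges (so the leg's bounding box is flush with the corner).

B is a bookshelf 896 mm wide overall, 218 mm deep and 1147 mm tall. The two sides are 30 mm thick vertical panels. 5 horizontal shelves of 32 mm thickness span between the inner faces of the sides; the lowest shelf sits on the floor and shelves are stacked with a clear vertical gap of 220 mm between each pair.

The bookshelf is on the floor beside the stool on its −y side.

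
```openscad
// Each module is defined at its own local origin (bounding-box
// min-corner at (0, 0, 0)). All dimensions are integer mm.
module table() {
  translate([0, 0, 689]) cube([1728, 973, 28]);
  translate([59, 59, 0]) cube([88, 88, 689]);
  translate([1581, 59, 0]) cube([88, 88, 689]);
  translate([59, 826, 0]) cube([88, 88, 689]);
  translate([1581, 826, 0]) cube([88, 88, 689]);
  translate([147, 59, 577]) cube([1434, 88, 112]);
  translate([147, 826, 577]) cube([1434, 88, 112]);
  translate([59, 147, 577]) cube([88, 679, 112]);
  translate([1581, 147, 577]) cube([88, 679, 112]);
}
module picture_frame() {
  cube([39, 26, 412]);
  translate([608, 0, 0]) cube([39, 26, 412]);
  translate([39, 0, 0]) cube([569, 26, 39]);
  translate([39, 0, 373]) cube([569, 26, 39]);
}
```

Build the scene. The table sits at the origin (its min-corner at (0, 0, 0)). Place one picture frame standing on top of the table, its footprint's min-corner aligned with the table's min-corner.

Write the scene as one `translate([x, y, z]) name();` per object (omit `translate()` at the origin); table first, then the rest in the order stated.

table();
translate([0, 0, 717]) picture_frame();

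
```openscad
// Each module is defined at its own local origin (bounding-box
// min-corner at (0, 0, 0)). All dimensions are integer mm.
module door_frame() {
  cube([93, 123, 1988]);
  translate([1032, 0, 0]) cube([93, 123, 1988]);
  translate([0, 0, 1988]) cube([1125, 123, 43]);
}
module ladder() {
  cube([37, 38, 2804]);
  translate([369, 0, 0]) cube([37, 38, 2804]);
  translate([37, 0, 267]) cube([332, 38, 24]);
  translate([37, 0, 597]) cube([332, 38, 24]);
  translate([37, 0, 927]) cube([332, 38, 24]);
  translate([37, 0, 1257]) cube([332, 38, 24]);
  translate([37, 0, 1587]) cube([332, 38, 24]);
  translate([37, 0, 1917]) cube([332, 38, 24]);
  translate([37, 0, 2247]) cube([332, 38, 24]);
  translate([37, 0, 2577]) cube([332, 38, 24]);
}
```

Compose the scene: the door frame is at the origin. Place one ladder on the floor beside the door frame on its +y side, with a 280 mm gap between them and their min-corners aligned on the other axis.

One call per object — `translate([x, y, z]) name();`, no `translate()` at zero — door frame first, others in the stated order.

door_frame();
translate([0, 403, 0]) ladder();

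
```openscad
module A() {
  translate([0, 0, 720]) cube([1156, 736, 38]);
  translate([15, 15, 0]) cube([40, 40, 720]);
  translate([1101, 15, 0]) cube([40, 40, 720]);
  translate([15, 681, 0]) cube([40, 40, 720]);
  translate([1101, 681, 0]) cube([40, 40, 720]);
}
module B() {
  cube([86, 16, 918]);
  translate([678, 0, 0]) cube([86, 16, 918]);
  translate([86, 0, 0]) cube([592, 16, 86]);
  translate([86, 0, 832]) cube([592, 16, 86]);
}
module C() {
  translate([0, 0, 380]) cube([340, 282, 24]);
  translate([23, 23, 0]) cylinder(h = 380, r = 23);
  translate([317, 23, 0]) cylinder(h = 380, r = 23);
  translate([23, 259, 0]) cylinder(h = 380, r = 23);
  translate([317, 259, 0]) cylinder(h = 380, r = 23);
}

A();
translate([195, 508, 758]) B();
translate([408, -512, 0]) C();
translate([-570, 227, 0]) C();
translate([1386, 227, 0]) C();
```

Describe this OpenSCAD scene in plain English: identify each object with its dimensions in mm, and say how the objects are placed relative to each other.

A is a table: top 1156 mm (x) × 736 mm (y), 38 mm thick, upper face at z = 758 mm, on four 40×40 mm square legs, each inset 15 mm from the nearest pair of top edges, running from z = 0 to the bottom of the top.

B is a rectangular picture frame lying in the x–z plane (depth along y). The opening is 592 mm wide (x) by 746 mm tall (z), surrounded by a border 86 mm wide on all four sides. The frame is 16 mm deep and is made of two full-height vertical stiles with two horizontal rails fitted between them.

C is a simple wooden stool: a rectangular seat 340 mm (x) by 282 mm (y), 24 mm thick, top face at z = 404 mm, on four round legs, each 46 mm in diameter. The legs rest on z = 0, each leg's axis is inset half a diameter from the nearest pair of seat edges (so the leg's bounding box is flush with the corner).

The picture frame is on top of the table. Three stools sit around the table at the −y, −x, +x sides.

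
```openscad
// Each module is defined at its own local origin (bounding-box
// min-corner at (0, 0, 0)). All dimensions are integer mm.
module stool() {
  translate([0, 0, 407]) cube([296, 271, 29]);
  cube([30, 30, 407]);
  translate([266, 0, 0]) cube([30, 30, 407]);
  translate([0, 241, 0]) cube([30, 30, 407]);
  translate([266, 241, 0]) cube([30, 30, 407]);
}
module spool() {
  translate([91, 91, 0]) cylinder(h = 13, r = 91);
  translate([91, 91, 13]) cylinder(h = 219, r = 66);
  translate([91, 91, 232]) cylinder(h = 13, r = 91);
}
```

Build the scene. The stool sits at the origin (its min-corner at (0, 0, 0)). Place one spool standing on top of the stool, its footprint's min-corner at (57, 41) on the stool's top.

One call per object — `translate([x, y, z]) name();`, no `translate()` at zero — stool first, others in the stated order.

stool();
translate([57, 41, 436]) spool();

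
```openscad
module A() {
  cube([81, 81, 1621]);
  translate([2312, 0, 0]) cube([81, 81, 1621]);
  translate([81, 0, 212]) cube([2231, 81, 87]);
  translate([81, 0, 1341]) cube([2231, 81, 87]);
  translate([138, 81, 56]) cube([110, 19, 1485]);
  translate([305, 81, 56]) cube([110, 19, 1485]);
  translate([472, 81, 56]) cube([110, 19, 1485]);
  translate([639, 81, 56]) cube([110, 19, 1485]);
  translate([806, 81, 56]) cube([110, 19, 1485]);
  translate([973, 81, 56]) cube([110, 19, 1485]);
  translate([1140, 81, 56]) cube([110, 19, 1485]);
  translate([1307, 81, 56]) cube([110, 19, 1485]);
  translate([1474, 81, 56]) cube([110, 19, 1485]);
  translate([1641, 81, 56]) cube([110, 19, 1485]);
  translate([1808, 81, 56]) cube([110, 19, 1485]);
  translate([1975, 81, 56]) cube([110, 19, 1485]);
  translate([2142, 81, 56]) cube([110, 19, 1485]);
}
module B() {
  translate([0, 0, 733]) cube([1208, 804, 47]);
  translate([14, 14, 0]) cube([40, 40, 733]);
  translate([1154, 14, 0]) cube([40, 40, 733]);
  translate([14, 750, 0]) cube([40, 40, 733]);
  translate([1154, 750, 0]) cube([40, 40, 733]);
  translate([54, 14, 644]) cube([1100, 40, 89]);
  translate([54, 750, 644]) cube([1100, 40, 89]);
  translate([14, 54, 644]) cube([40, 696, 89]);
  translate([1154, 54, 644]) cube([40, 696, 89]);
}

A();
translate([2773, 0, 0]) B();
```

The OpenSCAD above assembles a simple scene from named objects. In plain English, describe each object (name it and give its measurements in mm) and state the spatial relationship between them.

A is a fence section. Two 81×81 mm posts, 1621 mm tall, stand on the floor with a clear span of 2231 mm between their inner faces. Two horizontal rails of 81×87 mm section span the gap between the posts with their undersides at z = 212 mm and z = 1341 mm, flush with the posts' −y face. 13 pickets, each 110 mm wide, 19 mm thick and 1485 mm tall, are fixed to the +y face of the rails with their bottoms at z = 56 mm, evenly spaced across the span with equal gaps (rounded down to the nearest mm) at the −x end and between each pair — any rounding remainder accumulates at the +x end.

B is a rectangular dining table. The top is 1208×804×47 mm with its upper surface at z = 780 mm. It stands on four 40×40 mm square legs, each inset 14 mm from the nearest pair of top edges, running from the floor to the underside of the top. Four apron rails, 40 mm thick and 89 mm tall, run between adjacent legs with their top edges flush with the underside of the top and their outer faces flush with the legs' outer faces.

The table is on the floor beside the fence section on its +x side.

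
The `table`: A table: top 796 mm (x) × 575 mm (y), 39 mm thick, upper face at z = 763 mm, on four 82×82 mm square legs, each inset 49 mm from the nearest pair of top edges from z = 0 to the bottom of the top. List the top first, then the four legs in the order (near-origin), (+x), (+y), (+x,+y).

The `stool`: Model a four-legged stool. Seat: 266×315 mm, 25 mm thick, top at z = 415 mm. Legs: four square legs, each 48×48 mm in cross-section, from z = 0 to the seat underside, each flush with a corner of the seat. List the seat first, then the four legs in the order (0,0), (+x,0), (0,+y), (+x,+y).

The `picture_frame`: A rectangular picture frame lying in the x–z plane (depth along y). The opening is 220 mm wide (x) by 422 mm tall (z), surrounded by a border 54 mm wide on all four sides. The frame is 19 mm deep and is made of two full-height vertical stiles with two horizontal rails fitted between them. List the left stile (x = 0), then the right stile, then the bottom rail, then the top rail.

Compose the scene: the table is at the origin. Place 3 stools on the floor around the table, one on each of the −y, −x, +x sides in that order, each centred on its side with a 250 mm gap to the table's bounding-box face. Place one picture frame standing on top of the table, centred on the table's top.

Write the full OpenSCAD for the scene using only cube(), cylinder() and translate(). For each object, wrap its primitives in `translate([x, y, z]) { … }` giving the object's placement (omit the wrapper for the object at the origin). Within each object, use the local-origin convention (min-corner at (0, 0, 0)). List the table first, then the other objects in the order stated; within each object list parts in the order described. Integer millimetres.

translate([0, 0, 724]) cube([796, 575, 39]);
translate([49, 49, 0]) cube([82, 82, 724]);
translate([665, 49, 0]) cube([82, 82, 724]);
translate([49, 444, 0]) cube([82, 82, 724]);
translate([665, 444, 0]) cube([82, 82, 724]);
translate([265, -565, 0]) {
  translate([0, 0, 390]) cube([266, 315, 25]);
  cube([48, 48, 390]);
  translate([218, 0, 0]) cube([48, 48, 390]);
  translate([0, 267, 0]) cube([48, 48, 390]);
  translate([218, 267, 0]) cube([48, 48, 390]);
}
translate([-516, 130, 0]) {
  translate([0, 0, 390]) cube([266, 315, 25]);
  cube([48, 48, 390]);
  translate([218, 0, 0]) cube([48, 48, 390]);
  translate([0, 267, 0]) cube([48, 48, 390]);
  translate([218, 267, 0]) cube([48, 48, 390]);
}
translate([1046, 130, 0]) {
  translate([0, 0, 390]) cube([266, 315, 25]);
  cube([48, 48, 390]);
  translate([218, 0, 0]) cube([48, 48, 390]);
  translate([0, 267, 0]) cube([48, 48, 390]);
  translate([218, 267, 0]) cube([48, 48, 390]);
}
translate([234, 278, 763]) {
  cube([54, 19, 530]);
  translate([274, 0, 0]) cube([54, 19, 530]);
  translate([54, 0, 0]) cube([220, 19, 54]);
  translate([54, 0, 476]) cube([220, 19, 54]);
}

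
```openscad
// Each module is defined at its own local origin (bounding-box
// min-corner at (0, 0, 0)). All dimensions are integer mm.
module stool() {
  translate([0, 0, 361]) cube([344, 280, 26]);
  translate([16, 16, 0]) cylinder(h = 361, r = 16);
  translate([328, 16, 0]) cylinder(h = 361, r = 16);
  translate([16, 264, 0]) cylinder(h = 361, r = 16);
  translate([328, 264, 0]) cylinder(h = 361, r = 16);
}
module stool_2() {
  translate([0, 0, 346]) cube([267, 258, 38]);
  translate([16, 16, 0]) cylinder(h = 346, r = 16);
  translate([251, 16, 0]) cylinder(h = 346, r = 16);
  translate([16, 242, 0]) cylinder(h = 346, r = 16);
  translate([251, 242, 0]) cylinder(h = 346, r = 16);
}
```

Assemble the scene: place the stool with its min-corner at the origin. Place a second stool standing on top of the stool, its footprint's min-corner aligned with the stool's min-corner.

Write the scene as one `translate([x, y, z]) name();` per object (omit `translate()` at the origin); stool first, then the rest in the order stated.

stool();
translate([0, 0, 387]) stool_2();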